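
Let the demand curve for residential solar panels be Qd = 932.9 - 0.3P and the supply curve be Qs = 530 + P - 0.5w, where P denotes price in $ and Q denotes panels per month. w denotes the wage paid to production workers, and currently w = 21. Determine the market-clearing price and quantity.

P* = 318, Q* = 837.5

With w = 21, supply is Qs = 519.5 + P.
At equilibrium Qd = Qs, so 932.9 - 0.3P = 519.5 + P; collecting terms, 413.4 = 1.3P and P* = 318.
Substitute back: Q* = 932.9 - 0.3(318) = 837.5.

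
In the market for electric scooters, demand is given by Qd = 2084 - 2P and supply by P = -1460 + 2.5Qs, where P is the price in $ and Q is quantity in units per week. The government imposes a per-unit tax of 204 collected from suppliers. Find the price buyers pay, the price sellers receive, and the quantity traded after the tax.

Rewriting in direct form: Qs = 584 + 0.4P.
The tax drives a wedge P_b - P_s = 204. Substituting P_s = P_b - 204 into supply: Qs = 502.4 + 0.4P_b.
Market clearing requires 2084 - 2P_b = 502.4 + 0.4P_b; hence 1581.6 = 2.4P_b and P_b = 659.
Then P_s = 659 - 204 = 455 and Q = 2084 - 2(659) = 766.

P_b = 659, P_s = 455, Q = 766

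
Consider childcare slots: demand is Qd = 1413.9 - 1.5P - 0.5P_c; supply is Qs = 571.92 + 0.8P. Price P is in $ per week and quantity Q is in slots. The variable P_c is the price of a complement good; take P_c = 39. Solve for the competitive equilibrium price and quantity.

P* = 357.6, Q* = 858

With P_c = 39, demand is Qd = 1394.4 - 1.5P.
Equating demand and supply, 1394.4 - 1.5P = 571.92 + 0.8P gives 2.3P = 822.48, so P* = 357.6.
Substitute back: Q* = 1394.4 - 1.5(357.6) = 858.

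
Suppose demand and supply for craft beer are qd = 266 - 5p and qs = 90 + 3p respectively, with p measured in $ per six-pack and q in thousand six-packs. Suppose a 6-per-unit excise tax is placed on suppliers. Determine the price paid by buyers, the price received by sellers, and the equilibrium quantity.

Suppliers keep p_s = p_b - 6 per unit, so supply in terms of the buyer price is qs = 72 + 3p_b.
Equate demand and the shifted supply: 266 - 5p_b = 72 + 3p_b, giving 8p_b = 194, so p_b = 24.25.
Then p_s = 24.25 - 6 = 18.25 and q = 266 - 5(24.25) = 144.75.

p_b = 24.25, p_s = 18.25, q = 144.75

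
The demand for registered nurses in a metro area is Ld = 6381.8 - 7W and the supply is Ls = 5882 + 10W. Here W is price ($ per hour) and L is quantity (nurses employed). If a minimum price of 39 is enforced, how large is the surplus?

Surplus = 163.2

With W fixed at 39, quantity demanded is 6108.8 and quantity supplied is 6272.
Surplus = Ls - Ld = 6272 - 6108.8 = 163.2.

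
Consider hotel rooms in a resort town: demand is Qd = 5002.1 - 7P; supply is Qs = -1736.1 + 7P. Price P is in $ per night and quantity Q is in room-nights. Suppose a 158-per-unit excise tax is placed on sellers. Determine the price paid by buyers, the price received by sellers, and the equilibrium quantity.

P_b = 560.3, P_s = 402.3, Q = 1080

Sellers keep P_s = P_b - 158 per unit, so supply in terms of the buyer price is Qs = -2842.1 + 7P_b.
Equate demand and the shifted supply: 5002.1 - 7P_b = -2842.1 + 7P_b, giving 14P_b = 7844.2, so P_b = 560.3.
So P_s = 402.3 and the quantity traded is Q = 5002.1 - 7(560.3) = 1080.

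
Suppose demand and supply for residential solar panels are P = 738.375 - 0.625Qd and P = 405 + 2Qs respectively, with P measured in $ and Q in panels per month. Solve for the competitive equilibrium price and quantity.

Inverting to quantity form: Qd = 1181.4 - 1.6P and Qs = -202.5 + 0.5P.
Set Qd = Qs: 1181.4 - 1.6P = -202.5 + 0.5P, so 1383.9 = 2.1P and P* = 659.
Substitute back: Q* = 1181.4 - 1.6(659) = 127.

P* = 659, Q* = 127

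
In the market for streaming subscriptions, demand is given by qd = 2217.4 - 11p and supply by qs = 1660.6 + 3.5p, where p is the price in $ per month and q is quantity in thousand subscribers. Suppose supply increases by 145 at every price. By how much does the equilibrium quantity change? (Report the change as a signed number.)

At equilibrium qd = qs, so 2217.4 - 11p = 1660.6 + 3.5p; collecting terms, 556.8 = 14.5p and p* = 38.4.
Then q* = 2217.4 - 11(38.4) = 1795.
After the shift, supply is qs = 1805.6 + 3.5p.
Re-solving, 14.5p = 411.8 gives p = 28.4 and q = 1905.
Δq = 1905 - 1795 = 110.

Δq = 110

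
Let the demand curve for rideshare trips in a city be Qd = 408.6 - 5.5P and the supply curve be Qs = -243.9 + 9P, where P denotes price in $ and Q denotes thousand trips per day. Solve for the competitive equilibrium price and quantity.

The market clears where 408.6 - 5.5P = -243.9 + 9P. Rearranging, 14.5P = 652.5, hence P* = 45.
From the demand curve, Q* = 408.6 - 5.5(45) = 161.1.

P* = 45, Q* = 161.1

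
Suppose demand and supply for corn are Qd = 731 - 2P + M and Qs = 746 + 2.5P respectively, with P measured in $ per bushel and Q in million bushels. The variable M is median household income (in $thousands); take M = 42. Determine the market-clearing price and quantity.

P* = 6, Q* = 761

With M = 42, demand is Qd = 773 - 2P.
At equilibrium Qd = Qs, so 773 - 2P = 746 + 2.5P; collecting terms, 27 = 4.5P and P* = 6.
Then Q* = 773 - 2(6) = 761.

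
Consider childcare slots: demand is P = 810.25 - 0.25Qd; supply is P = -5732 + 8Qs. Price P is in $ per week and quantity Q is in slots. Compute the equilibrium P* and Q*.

Inverting to quantity form: Qd = 3241 - 4P and Qs = 716.5 + 0.125P.
Equating demand and supply, 3241 - 4P = 716.5 + 0.125P gives 4.125P = 2524.5, so P* = 612.
Then Q* = 3241 - 4(612) = 793.

P* = 612, Q* = 793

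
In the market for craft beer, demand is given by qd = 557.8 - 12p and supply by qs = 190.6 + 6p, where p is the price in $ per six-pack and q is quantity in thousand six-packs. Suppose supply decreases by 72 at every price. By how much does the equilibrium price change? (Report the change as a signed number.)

Δp = 4

Set qd = qs: 557.8 - 12p = 190.6 + 6p, so 367.2 = 18p and p* = 20.4.
Plugging p* into demand: q* = 557.8 - 12(20.4) = 313.
After the shift, supply is qs = 118.6 + 6p.
New equilibrium: 439.2 = 18p, so p = 24.4 and q = 265.
Δp = 24.4 - 20.4 = 4.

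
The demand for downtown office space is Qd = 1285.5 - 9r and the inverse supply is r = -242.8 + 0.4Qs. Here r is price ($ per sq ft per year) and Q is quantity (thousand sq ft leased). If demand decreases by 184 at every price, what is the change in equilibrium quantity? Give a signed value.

ΔQ = -40

Solving each curve for Q: Qs = 607 + 2.5r.
Equating demand and supply, 1285.5 - 9r = 607 + 2.5r gives 11.5r = 678.5, so r* = 59.
Then Q* = 1285.5 - 9(59) = 754.5.
After the shift, demand is Qd = 1101.5 - 9r.
New equilibrium: 494.5 = 11.5r, so r = 43 and Q = 714.5.
ΔQ = 714.5 - 754.5 = -40.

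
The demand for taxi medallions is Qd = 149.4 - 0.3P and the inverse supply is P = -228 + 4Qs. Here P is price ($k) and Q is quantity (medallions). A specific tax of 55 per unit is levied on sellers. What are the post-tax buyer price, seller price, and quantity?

P_b = 193, P_s = 138, Q = 91.5

Rewriting in direct form: Qs = 57 + 0.25P.
Sellers keep P_s = P_b - 55 per unit, so supply in terms of the buyer price is Qs = 43.25 + 0.25P_b.
Market clearing requires 149.4 - 0.3P_b = 43.25 + 0.25P_b; hence 106.15 = 0.55P_b and P_b = 193.
Then P_s = 193 - 55 = 138 and Q = 149.4 - 0.3(193) = 91.5.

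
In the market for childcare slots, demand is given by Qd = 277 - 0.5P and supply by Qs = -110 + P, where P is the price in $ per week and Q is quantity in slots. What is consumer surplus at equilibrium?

At equilibrium Qd = Qs, so 277 - 0.5P = -110 + P; collecting terms, 387 = 1.5P and P* = 258.
Plugging P* into demand: Q* = 277 - 0.5(258) = 148.
Demand choke price (Qd = 0): P = 277/0.5 = 554. Consumer surplus = ½ × (554 - 258) × 148 = 21904.

Consumer surplus = 21904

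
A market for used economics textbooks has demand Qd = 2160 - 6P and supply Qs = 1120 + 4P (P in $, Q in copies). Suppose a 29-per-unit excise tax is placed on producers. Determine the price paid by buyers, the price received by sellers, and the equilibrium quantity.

The tax drives a wedge P_b - P_s = 29. Substituting P_s = P_b - 29 into supply: Qs = 1004 + 4P_b.
Equate demand and the shifted supply: 2160 - 6P_b = 1004 + 4P_b, giving 10P_b = 1156, so P_b = 115.6.
So P_s = 86.6 and the quantity traded is Q = 2160 - 6(115.6) = 1466.4.

P_b = 115.6, P_s = 86.6, Q = 1466.4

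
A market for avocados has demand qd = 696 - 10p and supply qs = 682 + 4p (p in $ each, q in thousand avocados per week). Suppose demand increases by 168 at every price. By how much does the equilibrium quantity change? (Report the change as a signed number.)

Δq = 48

Equating demand and supply, 696 - 10p = 682 + 4p gives 14p = 14, so p* = 1.
Substitute back: q* = 696 - 10(1) = 686.
After the shift, demand is qd = 864 - 10p.
Re-solving, 14p = 182 gives p = 13 and q = 734.
Δq = 734 - 686 = 48.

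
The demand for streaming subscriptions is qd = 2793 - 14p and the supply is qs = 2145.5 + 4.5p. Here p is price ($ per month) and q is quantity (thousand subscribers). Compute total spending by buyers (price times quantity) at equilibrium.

Total spending by buyers = 80605

The market clears where 2793 - 14p = 2145.5 + 4.5p. Rearranging, 18.5p = 647.5, hence p* = 35.
Then q* = 2793 - 14(35) = 2303.
Total spending by buyers = p* × q* = 35 × 2303 = 80605.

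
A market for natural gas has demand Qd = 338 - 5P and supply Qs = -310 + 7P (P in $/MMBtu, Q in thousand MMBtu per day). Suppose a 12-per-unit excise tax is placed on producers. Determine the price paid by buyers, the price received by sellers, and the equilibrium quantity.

With a tax of 12 on producers, they supply based on the net price P_s = P_b - 12, so Qs = -394 + 7P_b.
Equate demand and the shifted supply: 338 - 5P_b = -394 + 7P_b, giving 12P_b = 732, so P_b = 61.
So P_s = 49 and the quantity traded is Q = 338 - 5(61) = 33.

P_b = 61, P_s = 49, Q = 33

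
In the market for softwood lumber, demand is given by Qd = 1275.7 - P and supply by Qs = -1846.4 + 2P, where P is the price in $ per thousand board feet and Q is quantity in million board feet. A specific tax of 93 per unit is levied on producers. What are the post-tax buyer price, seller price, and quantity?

Producers keep P_s = P_b - 93 per unit, so supply in terms of the buyer price is Qs = -2032.4 + 2P_b.
Equate demand and the shifted supply: 1275.7 - P_b = -2032.4 + 2P_b, giving 3P_b = 3308.1, so P_b = 1102.7.
Then P_s = 1102.7 - 93 = 1009.7 and Q = 1275.7 - 1102.7 = 173.

P_b = 1102.7, P_s = 1009.7, Q = 173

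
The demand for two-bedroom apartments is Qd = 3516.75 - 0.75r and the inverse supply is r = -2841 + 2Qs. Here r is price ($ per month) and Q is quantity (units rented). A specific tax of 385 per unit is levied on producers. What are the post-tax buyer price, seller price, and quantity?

Inverting to quantity form: Qs = 1420.5 + 0.5r.
The tax drives a wedge r_b - r_s = 385. Substituting r_s = r_b - 385 into supply: Qs = 1228 + 0.5r_b.
Set Qd = Qs: 3516.75 - 0.75r_b = 1228 + 0.5r_b, so 2288.75 = 1.25r_b and r_b = 1831.
So r_s = 1446 and the quantity traded is Q = 3516.75 - 0.75(1831) = 2143.5.

r_b = 1831, r_s = 1446, Q = 2143.5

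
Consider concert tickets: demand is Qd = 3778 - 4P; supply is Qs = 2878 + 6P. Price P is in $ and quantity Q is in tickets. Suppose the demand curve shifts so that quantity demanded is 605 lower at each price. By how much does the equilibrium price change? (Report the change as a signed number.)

Equating demand and supply, 3778 - 4P = 2878 + 6P gives 10P = 900, so P* = 90.
From the demand curve, Q* = 3778 - 4(90) = 3418.
After the shift, demand is Qd = 3173 - 4P.
New equilibrium: 295 = 10P, so P = 29.5 and Q = 3055.
ΔP = 29.5 - 90 = -60.5.

ΔP = -60.5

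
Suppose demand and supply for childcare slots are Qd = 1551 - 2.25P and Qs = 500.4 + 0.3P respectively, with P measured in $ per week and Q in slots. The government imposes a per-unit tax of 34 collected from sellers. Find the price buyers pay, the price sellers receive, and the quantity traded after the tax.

P_b = 416, P_s = 382, Q = 615

The tax drives a wedge P_b - P_s = 34. Substituting P_s = P_b - 34 into supply: Qs = 490.2 + 0.3P_b.
Set Qd = Qs: 1551 - 2.25P_b = 490.2 + 0.3P_b, so 1060.8 = 2.55P_b and P_b = 416.
So P_s = 382 and the quantity traded is Q = 1551 - 2.25(416) = 615.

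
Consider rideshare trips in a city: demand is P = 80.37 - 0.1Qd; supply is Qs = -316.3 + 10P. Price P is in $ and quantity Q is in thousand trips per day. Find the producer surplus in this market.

Producer surplus = 2969.4845

Solving each curve for Q: Qd = 803.7 - 10P.
The market clears where 803.7 - 10P = -316.3 + 10P. Rearranging, 20P = 1120, hence P* = 56.
From the demand curve, Q* = 803.7 - 10(56) = 243.7.
Supply choke price (Qs = 0): P = 31.63. Producer surplus = ½ × (56 - 31.63) × 243.7 = 2969.4845.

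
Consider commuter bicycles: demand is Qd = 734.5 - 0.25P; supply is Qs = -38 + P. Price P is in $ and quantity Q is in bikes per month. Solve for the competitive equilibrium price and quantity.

P* = 618, Q* = 580

The market clears where 734.5 - 0.25P = -38 + P. Rearranging, 1.25P = 772.5, hence P* = 618.
From the demand curve, Q* = 734.5 - 0.25(618) = 580.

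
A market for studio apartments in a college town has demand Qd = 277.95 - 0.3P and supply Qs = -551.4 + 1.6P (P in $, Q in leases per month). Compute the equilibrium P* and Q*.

P* = 436.5, Q* = 147

Equating demand and supply, 277.95 - 0.3P = -551.4 + 1.6P gives 1.9P = 829.35, so P* = 436.5.
Then Q* = 277.95 - 0.3(436.5) = 147.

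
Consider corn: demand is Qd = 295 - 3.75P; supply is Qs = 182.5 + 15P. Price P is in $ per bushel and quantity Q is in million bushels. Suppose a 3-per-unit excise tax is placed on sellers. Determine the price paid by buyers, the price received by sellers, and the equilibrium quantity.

P_b = 8.4, P_s = 5.4, Q = 263.5

With a tax of 3 on sellers, they supply based on the net price P_s = P_b - 3, so Qs = 137.5 + 15P_b.
Set Qd = Qs: 295 - 3.75P_b = 137.5 + 15P_b, so 157.5 = 18.75P_b and P_b = 8.4.
Then P_s = 8.4 - 3 = 5.4 and Q = 295 - 3.75(8.4) = 263.5.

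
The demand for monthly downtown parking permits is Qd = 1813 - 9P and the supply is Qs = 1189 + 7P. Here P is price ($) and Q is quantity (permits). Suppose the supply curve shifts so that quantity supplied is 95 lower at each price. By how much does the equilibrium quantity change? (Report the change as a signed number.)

At equilibrium Qd = Qs, so 1813 - 9P = 1189 + 7P; collecting terms, 624 = 16P and P* = 39.
Substitute back: Q* = 1813 - 9(39) = 1462.
After the shift, supply is Qs = 1094 + 7P.
The new intersection has 719 = 16P, i.e. P = 44.9375, Q = 1408.5625.
ΔQ = 1408.5625 - 1462 = -53.4375.

ΔQ = -53.4375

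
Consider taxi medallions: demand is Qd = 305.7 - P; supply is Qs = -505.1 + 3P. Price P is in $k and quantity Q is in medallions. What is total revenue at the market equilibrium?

Total revenue = 20878.1

Set Qd = Qs: 305.7 - P = -505.1 + 3P, so 810.8 = 4P and P* = 202.7.
From the demand curve, Q* = 305.7 - 202.7 = 103.
Total revenue = P* × Q* = 202.7 × 103 = 20878.1.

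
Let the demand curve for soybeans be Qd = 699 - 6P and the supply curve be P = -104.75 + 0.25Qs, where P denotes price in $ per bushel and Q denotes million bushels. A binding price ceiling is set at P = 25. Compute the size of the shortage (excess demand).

Solving each curve for Q: Qs = 419 + 4P.
At P = 25: Qd = 549 and Qs = 519.
Shortage = Qd - Qs = 549 - 519 = 30.

Shortage = 30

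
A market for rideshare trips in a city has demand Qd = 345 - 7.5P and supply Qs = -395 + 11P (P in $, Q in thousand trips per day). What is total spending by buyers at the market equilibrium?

Equating demand and supply, 345 - 7.5P = -395 + 11P gives 18.5P = 740, so P* = 40.
Then Q* = 345 - 7.5(40) = 45.
Total spending by buyers = P* × Q* = 40 × 45 = 1800.

Total spending by buyers = 1800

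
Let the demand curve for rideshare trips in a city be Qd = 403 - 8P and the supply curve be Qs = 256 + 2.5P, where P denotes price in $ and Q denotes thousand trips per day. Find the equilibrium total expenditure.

At equilibrium Qd = Qs, so 403 - 8P = 256 + 2.5P; collecting terms, 147 = 10.5P and P* = 14.
Then Q* = 403 - 8(14) = 291.
Total expenditure = P* × Q* = 14 × 291 = 4074.

Total expenditure = 4074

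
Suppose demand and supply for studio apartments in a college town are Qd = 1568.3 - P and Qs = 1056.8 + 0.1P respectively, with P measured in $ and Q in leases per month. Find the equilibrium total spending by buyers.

Total spending by buyers = 513034.5

Set Qd = Qs: 1568.3 - P = 1056.8 + 0.1P, so 511.5 = 1.1P and P* = 465.
Then Q* = 1568.3 - 465 = 1103.3.
Total spending by buyers = P* × Q* = 465 × 1103.3 = 513034.5.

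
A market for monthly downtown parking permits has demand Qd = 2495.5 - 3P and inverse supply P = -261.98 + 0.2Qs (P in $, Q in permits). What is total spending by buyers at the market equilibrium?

In direct form, Qs = 1309.9 + 5P.
Equating demand and supply, 2495.5 - 3P = 1309.9 + 5P gives 8P = 1185.6, so P* = 148.2.
Substitute back: Q* = 2495.5 - 3(148.2) = 2050.9.
Total spending by buyers = P* × Q* = 148.2 × 2050.9 = 303943.38.

Total spending by buyers = 303943.38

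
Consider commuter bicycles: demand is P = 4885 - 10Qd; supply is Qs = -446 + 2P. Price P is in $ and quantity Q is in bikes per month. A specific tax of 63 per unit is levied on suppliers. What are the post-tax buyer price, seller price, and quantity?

P_b = 505, P_s = 442, Q = 438

Inverting to quantity form: Qd = 488.5 - 0.1P.
Suppliers keep P_s = P_b - 63 per unit, so supply in terms of the buyer price is Qs = -572 + 2P_b.
Equate demand and the shifted supply: 488.5 - 0.1P_b = -572 + 2P_b, giving 2.1P_b = 1060.5, so P_b = 505.
So P_s = 442 and the quantity traded is Q = 488.5 - 0.1(505) = 438.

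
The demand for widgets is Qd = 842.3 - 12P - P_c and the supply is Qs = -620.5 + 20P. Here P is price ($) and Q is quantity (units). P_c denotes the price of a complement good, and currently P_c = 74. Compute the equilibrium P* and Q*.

With P_c = 74, demand is Qd = 768.3 - 12P.
Set Qd = Qs: 768.3 - 12P = -620.5 + 20P, so 1388.8 = 32P and P* = 43.4.
From the demand curve, Q* = 768.3 - 12(43.4) = 247.5.

P* = 43.4, Q* = 247.5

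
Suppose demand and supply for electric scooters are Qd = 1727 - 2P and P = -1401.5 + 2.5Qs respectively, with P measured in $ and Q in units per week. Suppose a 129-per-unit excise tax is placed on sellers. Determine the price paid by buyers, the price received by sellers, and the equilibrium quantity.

Rewriting in direct form: Qs = 560.6 + 0.4P.
Sellers keep P_s = P_b - 129 per unit, so supply in terms of the buyer price is Qs = 509 + 0.4P_b.
Set Qd = Qs: 1727 - 2P_b = 509 + 0.4P_b, so 1218 = 2.4P_b and P_b = 507.5.
Then P_s = 507.5 - 129 = 378.5 and Q = 1727 - 2(507.5) = 712.

P_b = 507.5, P_s = 378.5, Q = 712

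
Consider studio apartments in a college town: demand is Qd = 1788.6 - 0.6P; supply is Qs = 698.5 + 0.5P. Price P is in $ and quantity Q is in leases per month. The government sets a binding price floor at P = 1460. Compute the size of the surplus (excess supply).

At P = 1460: Qd = 912.6 and Qs = 1428.5.
Surplus = Qs - Qd = 1428.5 - 912.6 = 515.9.

Surplus = 515.9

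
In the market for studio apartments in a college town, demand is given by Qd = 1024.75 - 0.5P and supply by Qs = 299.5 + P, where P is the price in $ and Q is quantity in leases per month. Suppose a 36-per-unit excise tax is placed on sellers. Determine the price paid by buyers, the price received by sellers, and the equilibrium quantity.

P_b = 507.5, P_s = 471.5, Q = 771

Sellers keep P_s = P_b - 36 per unit, so supply in terms of the buyer price is Qs = 263.5 + P_b.
Market clearing requires 1024.75 - 0.5P_b = 263.5 + P_b; hence 761.25 = 1.5P_b and P_b = 507.5.
Then P_s = 507.5 - 36 = 471.5 and Q = 1024.75 - 0.5(507.5) = 771.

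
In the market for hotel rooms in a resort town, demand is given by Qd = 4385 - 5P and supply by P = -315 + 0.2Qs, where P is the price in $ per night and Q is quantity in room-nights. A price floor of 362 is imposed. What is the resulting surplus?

Surplus = 810

Solving each curve for Q: Qs = 1575 + 5P.
Evaluating both curves at the floor price 362 gives Qd = 2575, Qs = 3385.
Surplus = Qs - Qd = 3385 - 2575 = 810.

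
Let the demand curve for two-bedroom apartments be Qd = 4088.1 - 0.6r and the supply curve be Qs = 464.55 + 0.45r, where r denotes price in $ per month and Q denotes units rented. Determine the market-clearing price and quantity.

r* = 3451, Q* = 2017.5

The market clears where 4088.1 - 0.6r = 464.55 + 0.45r. Rearranging, 1.05r = 3623.55, hence r* = 3451.
From the demand curve, Q* = 4088.1 - 0.6(3451) = 2017.5.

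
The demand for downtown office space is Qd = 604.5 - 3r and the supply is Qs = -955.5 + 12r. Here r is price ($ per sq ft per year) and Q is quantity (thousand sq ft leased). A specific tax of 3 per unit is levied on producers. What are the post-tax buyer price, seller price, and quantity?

With a tax of 3 on producers, they supply based on the net price r_s = r_b - 3, so Qs = -991.5 + 12r_b.
Equate demand and the shifted supply: 604.5 - 3r_b = -991.5 + 12r_b, giving 15r_b = 1596, so r_b = 106.4.
Then r_s = 106.4 - 3 = 103.4 and Q = 604.5 - 3(106.4) = 285.3.

r_b = 106.4, r_s = 103.4, Q = 285.3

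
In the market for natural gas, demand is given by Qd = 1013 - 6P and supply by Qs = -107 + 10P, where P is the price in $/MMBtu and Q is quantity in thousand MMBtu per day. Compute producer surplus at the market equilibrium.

Producer surplus = 17582.45

Equating demand and supply, 1013 - 6P = -107 + 10P gives 16P = 1120, so P* = 70.
Plugging P* into demand: Q* = 1013 - 6(70) = 593.
Supply choke price (Qs = 0): P = 10.7. Producer surplus = ½ × (70 - 10.7) × 593 = 17582.45.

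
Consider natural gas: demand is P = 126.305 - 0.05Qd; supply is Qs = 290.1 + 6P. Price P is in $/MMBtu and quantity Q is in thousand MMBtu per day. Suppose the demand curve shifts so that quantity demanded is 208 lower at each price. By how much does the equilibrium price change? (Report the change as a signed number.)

ΔP = -8

Inverting to quantity form: Qd = 2526.1 - 20P.
Equating demand and supply, 2526.1 - 20P = 290.1 + 6P gives 26P = 2236, so P* = 86.
Then Q* = 2526.1 - 20(86) = 806.1.
After the shift, demand is Qd = 2318.1 - 20P.
The new intersection has 2028 = 26P, i.e. P = 78, Q = 758.1.
ΔP = 78 - 86 = -8.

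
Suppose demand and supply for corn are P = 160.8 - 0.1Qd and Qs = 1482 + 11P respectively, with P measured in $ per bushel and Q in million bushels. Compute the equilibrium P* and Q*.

In direct form, Qd = 1608 - 10P.
Equating demand and supply, 1608 - 10P = 1482 + 11P gives 21P = 126, so P* = 6.
Substitute back: Q* = 1608 - 10(6) = 1548.

P* = 6, Q* = 1548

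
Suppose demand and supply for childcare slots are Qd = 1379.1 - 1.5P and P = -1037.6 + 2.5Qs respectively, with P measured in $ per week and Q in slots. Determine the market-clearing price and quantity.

P* = 507.4, Q* = 618

Solving each curve for Q: Qs = 415.04 + 0.4P.
Set Qd = Qs: 1379.1 - 1.5P = 415.04 + 0.4P, so 964.06 = 1.9P and P* = 507.4.
Then Q* = 1379.1 - 1.5(507.4) = 618.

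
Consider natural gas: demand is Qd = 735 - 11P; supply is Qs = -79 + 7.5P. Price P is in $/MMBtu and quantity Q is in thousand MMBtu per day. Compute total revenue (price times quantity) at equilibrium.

Set Qd = Qs: 735 - 11P = -79 + 7.5P, so 814 = 18.5P and P* = 44.
Then Q* = 735 - 11(44) = 251.
Total revenue = P* × Q* = 44 × 251 = 11044.

Total revenue = 11044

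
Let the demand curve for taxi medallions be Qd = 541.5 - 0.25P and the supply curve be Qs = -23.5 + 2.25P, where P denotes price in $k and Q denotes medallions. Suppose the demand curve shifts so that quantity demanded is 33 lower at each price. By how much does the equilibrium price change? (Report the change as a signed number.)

ΔP = -13.2

Set Qd = Qs: 541.5 - 0.25P = -23.5 + 2.25P, so 565 = 2.5P and P* = 226.
Plugging P* into demand: Q* = 541.5 - 0.25(226) = 485.
After the shift, demand is Qd = 508.5 - 0.25P.
The new intersection has 532 = 2.5P, i.e. P = 212.8, Q = 455.3.
ΔP = 212.8 - 226 = -13.2.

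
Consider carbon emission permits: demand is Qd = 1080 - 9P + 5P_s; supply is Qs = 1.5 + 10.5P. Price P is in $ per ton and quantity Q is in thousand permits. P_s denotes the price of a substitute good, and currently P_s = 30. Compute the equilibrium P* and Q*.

P* = 63, Q* = 663

With P_s = 30, demand is Qd = 1230 - 9P.
Set Qd = Qs: 1230 - 9P = 1.5 + 10.5P, so 1228.5 = 19.5P and P* = 63.
Substitute back: Q* = 1230 - 9(63) = 663.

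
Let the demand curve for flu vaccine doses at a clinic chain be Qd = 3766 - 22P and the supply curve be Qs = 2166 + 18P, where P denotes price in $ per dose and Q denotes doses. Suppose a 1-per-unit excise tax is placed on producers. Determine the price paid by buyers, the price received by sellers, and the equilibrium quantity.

P_b = 40.45, P_s = 39.45, Q = 2876.1

With a tax of 1 on producers, they supply based on the net price P_s = P_b - 1, so Qs = 2148 + 18P_b.
Market clearing requires 3766 - 22P_b = 2148 + 18P_b; hence 1618 = 40P_b and P_b = 40.45.
So P_s = 39.45 and the quantity traded is Q = 3766 - 22(40.45) = 2876.1.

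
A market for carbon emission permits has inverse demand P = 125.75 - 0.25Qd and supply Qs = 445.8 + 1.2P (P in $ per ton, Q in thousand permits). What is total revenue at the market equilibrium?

Total revenue = 5049

Rewriting in direct form: Qd = 503 - 4P.
The market clears where 503 - 4P = 445.8 + 1.2P. Rearranging, 5.2P = 57.2, hence P* = 11.
Then Q* = 503 - 4(11) = 459.
Total revenue = P* × Q* = 11 × 459 = 5049.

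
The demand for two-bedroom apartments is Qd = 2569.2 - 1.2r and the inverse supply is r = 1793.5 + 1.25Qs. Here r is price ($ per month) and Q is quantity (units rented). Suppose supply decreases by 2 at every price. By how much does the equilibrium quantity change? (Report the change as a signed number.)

In direct form, Qs = -1434.8 + 0.8r.
Equating demand and supply, 2569.2 - 1.2r = -1434.8 + 0.8r gives 2r = 4004, so r* = 2002.
From the demand curve, Q* = 2569.2 - 1.2(2002) = 166.8.
After the shift, supply is Qs = -1436.8 + 0.8r.
The new intersection has 4006 = 2r, i.e. r = 2003, Q = 165.6.
ΔQ = 165.6 - 166.8 = -1.2.

ΔQ = -1.2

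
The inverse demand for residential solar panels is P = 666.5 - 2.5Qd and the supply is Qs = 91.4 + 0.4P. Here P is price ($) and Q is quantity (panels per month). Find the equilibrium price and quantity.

In direct form, Qd = 266.6 - 0.4P.
Equating demand and supply, 266.6 - 0.4P = 91.4 + 0.4P gives 0.8P = 175.2, so P* = 219.
Plugging P* into demand: Q* = 266.6 - 0.4(219) = 179.

P* = 219, Q* = 179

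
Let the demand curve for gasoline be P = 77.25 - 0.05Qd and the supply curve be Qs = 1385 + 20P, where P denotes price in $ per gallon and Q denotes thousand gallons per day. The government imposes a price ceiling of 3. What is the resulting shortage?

Shortage = 40

Inverting to quantity form: Qd = 1545 - 20P.
At P = 3: Qd = 1485 and Qs = 1445.
Shortage = Qd - Qs = 1485 - 1445 = 40.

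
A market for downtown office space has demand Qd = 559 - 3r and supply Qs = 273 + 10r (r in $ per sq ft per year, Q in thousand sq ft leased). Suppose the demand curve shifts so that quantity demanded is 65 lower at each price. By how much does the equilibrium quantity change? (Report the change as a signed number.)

Set Qd = Qs: 559 - 3r = 273 + 10r, so 286 = 13r and r* = 22.
Substitute back: Q* = 559 - 3(22) = 493.
After the shift, demand is Qd = 494 - 3r.
New equilibrium: 221 = 13r, so r = 17 and Q = 443.
ΔQ = 443 - 493 = -50.

ΔQ = -50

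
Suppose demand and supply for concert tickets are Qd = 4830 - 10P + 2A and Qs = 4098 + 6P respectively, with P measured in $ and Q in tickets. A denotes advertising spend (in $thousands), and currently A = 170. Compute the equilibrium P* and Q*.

P* = 67, Q* = 4500

With A = 170, demand is Qd = 5170 - 10P.
Equating demand and supply, 5170 - 10P = 4098 + 6P gives 16P = 1072, so P* = 67.
Substitute back: Q* = 5170 - 10(67) = 4500.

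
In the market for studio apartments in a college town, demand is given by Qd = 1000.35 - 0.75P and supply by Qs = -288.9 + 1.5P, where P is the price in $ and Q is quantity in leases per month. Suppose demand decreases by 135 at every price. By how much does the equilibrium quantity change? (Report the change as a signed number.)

ΔQ = -90

The market clears where 1000.35 - 0.75P = -288.9 + 1.5P. Rearranging, 2.25P = 1289.25, hence P* = 573.
From the demand curve, Q* = 1000.35 - 0.75(573) = 570.6.
After the shift, demand is Qd = 865.35 - 0.75P.
Re-solving, 2.25P = 1154.25 gives P = 513 and Q = 480.6.
ΔQ = 480.6 - 570.6 = -90.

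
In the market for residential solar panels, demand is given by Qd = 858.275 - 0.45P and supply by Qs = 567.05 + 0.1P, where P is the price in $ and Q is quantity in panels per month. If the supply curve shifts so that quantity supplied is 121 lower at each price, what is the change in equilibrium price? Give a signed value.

ΔP = 220

Set Qd = Qs: 858.275 - 0.45P = 567.05 + 0.1P, so 291.225 = 0.55P and P* = 529.5.
From the demand curve, Q* = 858.275 - 0.45(529.5) = 620.
After the shift, supply is Qs = 446.05 + 0.1P.
New equilibrium: 412.225 = 0.55P, so P = 749.5 and Q = 521.
ΔP = 749.5 - 529.5 = 220.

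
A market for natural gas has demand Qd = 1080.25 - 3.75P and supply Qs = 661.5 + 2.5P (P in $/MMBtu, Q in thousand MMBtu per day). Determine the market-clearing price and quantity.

Equating demand and supply, 1080.25 - 3.75P = 661.5 + 2.5P gives 6.25P = 418.75, so P* = 67.
Plugging P* into demand: Q* = 1080.25 - 3.75(67) = 829.

P* = 67, Q* = 829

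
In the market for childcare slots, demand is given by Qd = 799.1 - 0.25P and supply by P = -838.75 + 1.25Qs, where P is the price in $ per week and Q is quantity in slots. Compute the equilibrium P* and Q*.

Solving each curve for Q: Qs = 671 + 0.8P.
The market clears where 799.1 - 0.25P = 671 + 0.8P. Rearranging, 1.05P = 128.1, hence P* = 122.
From the demand curve, Q* = 799.1 - 0.25(122) = 768.6.

P* = 122, Q* = 768.6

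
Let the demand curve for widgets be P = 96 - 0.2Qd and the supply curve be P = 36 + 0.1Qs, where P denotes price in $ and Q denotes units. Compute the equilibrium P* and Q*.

P* = 56, Q* = 200

In direct form, Qd = 480 - 5P and Qs = -360 + 10P.
The market clears where 480 - 5P = -360 + 10P. Rearranging, 15P = 840, hence P* = 56.
From the demand curve, Q* = 480 - 5(56) = 200.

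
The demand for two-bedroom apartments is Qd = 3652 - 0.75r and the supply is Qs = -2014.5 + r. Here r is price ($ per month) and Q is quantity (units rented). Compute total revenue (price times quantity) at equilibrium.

Total revenue = 3961693

The market clears where 3652 - 0.75r = -2014.5 + r. Rearranging, 1.75r = 5666.5, hence r* = 3238.
From the demand curve, Q* = 3652 - 0.75(3238) = 1223.5.
Total revenue = r* × Q* = 3238 × 1223.5 = 3961693.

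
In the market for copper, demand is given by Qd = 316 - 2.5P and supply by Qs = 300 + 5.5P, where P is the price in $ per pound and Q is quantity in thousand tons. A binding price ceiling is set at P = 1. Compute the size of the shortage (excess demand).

Evaluating both curves at the ceiling price 1 gives Qd = 313.5, Qs = 305.5.
Shortage = Qd - Qs = 313.5 - 305.5 = 8.

Shortage = 8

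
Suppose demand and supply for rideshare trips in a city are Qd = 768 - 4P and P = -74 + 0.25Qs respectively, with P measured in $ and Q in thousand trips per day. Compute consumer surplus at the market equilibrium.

Consumer surplus = 35378

In direct form, Qs = 296 + 4P.
The market clears where 768 - 4P = 296 + 4P. Rearranging, 8P = 472, hence P* = 59.
From the demand curve, Q* = 768 - 4(59) = 532.
Demand choke price (Qd = 0): P = 768/4 = 192. Consumer surplus = ½ × (192 - 59) × 532 = 35378.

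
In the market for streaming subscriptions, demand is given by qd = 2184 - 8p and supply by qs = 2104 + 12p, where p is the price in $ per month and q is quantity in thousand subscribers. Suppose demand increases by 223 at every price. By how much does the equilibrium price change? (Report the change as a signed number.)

Δp = 11.15

At equilibrium qd = qs, so 2184 - 8p = 2104 + 12p; collecting terms, 80 = 20p and p* = 4.
Substitute back: q* = 2184 - 8(4) = 2152.
After the shift, demand is qd = 2407 - 8p.
New equilibrium: 303 = 20p, so p = 15.15 and q = 2285.8.
Δp = 15.15 - 4 = 11.15.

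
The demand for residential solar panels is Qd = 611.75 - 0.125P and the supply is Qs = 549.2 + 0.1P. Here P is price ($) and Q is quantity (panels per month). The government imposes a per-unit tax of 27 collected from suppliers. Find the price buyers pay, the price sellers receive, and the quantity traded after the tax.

P_b = 290, P_s = 263, Q = 575.5

Suppliers keep P_s = P_b - 27 per unit, so supply in terms of the buyer price is Qs = 546.5 + 0.1P_b.
Set Qd = Qs: 611.75 - 0.125P_b = 546.5 + 0.1P_b, so 65.25 = 0.225P_b and P_b = 290.
So P_s = 263 and the quantity traded is Q = 611.75 - 0.125(290) = 575.5.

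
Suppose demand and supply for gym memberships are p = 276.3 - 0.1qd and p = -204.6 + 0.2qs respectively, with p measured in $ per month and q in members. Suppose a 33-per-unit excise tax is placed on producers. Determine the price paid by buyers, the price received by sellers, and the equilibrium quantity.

p_b = 127, p_s = 94, q = 1493

Solving each curve for q: qd = 2763 - 10p and qs = 1023 + 5p.
Producers keep p_s = p_b - 33 per unit, so supply in terms of the buyer price is qs = 858 + 5p_b.
Market clearing requires 2763 - 10p_b = 858 + 5p_b; hence 1905 = 15p_b and p_b = 127.
So p_s = 94 and the quantity traded is q = 2763 - 10(127) = 1493.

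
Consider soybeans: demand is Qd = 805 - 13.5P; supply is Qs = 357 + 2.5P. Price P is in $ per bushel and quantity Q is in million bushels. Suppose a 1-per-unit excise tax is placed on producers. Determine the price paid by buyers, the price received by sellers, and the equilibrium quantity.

P_b = 28.15625, P_s = 27.15625, Q = 424.890625

With a tax of 1 on producers, they supply based on the net price P_s = P_b - 1, so Qs = 354.5 + 2.5P_b.
Set Qd = Qs: 805 - 13.5P_b = 354.5 + 2.5P_b, so 450.5 = 16P_b and P_b = 28.15625.
Then P_s = 28.15625 - 1 = 27.15625 and Q = 805 - 13.5(28.15625) = 424.890625.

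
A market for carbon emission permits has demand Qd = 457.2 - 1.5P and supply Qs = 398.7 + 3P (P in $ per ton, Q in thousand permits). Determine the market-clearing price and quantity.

P* = 13, Q* = 437.7

Set Qd = Qs: 457.2 - 1.5P = 398.7 + 3P, so 58.5 = 4.5P and P* = 13.
Plugging P* into demand: Q* = 457.2 - 1.5(13) = 437.7.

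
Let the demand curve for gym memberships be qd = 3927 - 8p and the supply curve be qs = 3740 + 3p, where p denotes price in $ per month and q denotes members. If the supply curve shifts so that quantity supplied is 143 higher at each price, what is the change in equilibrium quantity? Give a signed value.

Δq = 104

Equating demand and supply, 3927 - 8p = 3740 + 3p gives 11p = 187, so p* = 17.
Substitute back: q* = 3927 - 8(17) = 3791.
After the shift, supply is qs = 3883 + 3p.
New equilibrium: 44 = 11p, so p = 4 and q = 3895.
Δq = 3895 - 3791 = 104.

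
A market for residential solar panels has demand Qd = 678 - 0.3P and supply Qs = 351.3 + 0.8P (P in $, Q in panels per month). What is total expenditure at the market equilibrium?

Total expenditure = 174903.3

The market clears where 678 - 0.3P = 351.3 + 0.8P. Rearranging, 1.1P = 326.7, hence P* = 297.
Plugging P* into demand: Q* = 678 - 0.3(297) = 588.9.
Total expenditure = P* × Q* = 297 × 588.9 = 174903.3.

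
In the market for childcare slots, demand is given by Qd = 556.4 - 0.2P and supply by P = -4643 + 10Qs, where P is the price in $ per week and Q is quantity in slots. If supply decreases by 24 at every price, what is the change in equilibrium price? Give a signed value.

ΔP = 80

Solving each curve for Q: Qs = 464.3 + 0.1P.
Set Qd = Qs: 556.4 - 0.2P = 464.3 + 0.1P, so 92.1 = 0.3P and P* = 307.
Then Q* = 556.4 - 0.2(307) = 495.
After the shift, supply is Qs = 440.3 + 0.1P.
The new intersection has 116.1 = 0.3P, i.e. P = 387, Q = 479.
ΔP = 387 - 307 = 80.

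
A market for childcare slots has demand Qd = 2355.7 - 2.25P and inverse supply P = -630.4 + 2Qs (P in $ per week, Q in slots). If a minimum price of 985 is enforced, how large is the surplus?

Surplus = 668.25

Solving each curve for Q: Qs = 315.2 + 0.5P.
With P fixed at 985, quantity demanded is 139.45 and quantity supplied is 807.7.
Surplus = Qs - Qd = 807.7 - 139.45 = 668.25.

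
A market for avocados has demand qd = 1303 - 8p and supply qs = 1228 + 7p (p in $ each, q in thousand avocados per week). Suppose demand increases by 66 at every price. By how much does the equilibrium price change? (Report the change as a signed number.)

The market clears where 1303 - 8p = 1228 + 7p. Rearranging, 15p = 75, hence p* = 5.
From the demand curve, q* = 1303 - 8(5) = 1263.
After the shift, demand is qd = 1369 - 8p.
New equilibrium: 141 = 15p, so p = 9.4 and q = 1293.8.
Δp = 9.4 - 5 = 4.4.

Δp = 4.4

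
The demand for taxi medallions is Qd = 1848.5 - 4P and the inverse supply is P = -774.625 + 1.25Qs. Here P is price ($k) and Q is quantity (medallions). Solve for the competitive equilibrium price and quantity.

P* = 256, Q* = 824.5

Solving each curve for Q: Qs = 619.7 + 0.8P.
At equilibrium Qd = Qs, so 1848.5 - 4P = 619.7 + 0.8P; collecting terms, 1228.8 = 4.8P and P* = 256.
From the demand curve, Q* = 1848.5 - 4(256) = 824.5.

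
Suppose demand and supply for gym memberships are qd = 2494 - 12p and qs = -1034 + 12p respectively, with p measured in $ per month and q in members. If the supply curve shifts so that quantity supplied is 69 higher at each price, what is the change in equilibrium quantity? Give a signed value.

The market clears where 2494 - 12p = -1034 + 12p. Rearranging, 24p = 3528, hence p* = 147.
Substitute back: q* = 2494 - 12(147) = 730.
After the shift, supply is qs = -965 + 12p.
New equilibrium: 3459 = 24p, so p = 144.125 and q = 764.5.
Δq = 764.5 - 730 = 34.5.

Δq = 34.5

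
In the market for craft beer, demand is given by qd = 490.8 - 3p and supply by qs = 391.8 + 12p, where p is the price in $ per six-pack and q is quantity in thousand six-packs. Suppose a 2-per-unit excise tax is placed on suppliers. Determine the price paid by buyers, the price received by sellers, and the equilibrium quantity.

With a tax of 2 on suppliers, they supply based on the net price p_s = p_b - 2, so qs = 367.8 + 12p_b.
Set qd = qs: 490.8 - 3p_b = 367.8 + 12p_b, so 123 = 15p_b and p_b = 8.2.
So p_s = 6.2 and the quantity traded is q = 490.8 - 3(8.2) = 466.2.

p_b = 8.2, p_s = 6.2, q = 466.2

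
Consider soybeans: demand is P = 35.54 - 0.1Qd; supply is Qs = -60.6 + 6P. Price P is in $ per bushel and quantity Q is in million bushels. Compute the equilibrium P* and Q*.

Solving each curve for Q: Qd = 355.4 - 10P.
The market clears where 355.4 - 10P = -60.6 + 6P. Rearranging, 16P = 416, hence P* = 26.
Plugging P* into demand: Q* = 355.4 - 10(26) = 95.4.

P* = 26, Q* = 95.4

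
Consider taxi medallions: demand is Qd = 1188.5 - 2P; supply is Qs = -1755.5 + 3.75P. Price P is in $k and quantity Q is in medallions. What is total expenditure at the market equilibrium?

At equilibrium Qd = Qs, so 1188.5 - 2P = -1755.5 + 3.75P; collecting terms, 2944 = 5.75P and P* = 512.
Then Q* = 1188.5 - 2(512) = 164.5.
Total expenditure = P* × Q* = 512 × 164.5 = 84224.

Total expenditure = 84224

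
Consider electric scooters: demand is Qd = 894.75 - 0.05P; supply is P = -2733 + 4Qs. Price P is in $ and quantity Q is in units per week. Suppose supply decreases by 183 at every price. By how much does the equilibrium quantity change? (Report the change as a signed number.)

ΔQ = -30.5

Rewriting in direct form: Qs = 683.25 + 0.25P.
Set Qd = Qs: 894.75 - 0.05P = 683.25 + 0.25P, so 211.5 = 0.3P and P* = 705.
Then Q* = 894.75 - 0.05(705) = 859.5.
After the shift, supply is Qs = 500.25 + 0.25P.
New equilibrium: 394.5 = 0.3P, so P = 1315 and Q = 829.
ΔQ = 829 - 859.5 = -30.5.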